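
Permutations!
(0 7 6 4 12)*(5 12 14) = [7, 1, 2, 3, 14, 12, 4, 6, 8, 9, 10, 11, 0, 13, 5] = (0 7 6 4 14 5 12)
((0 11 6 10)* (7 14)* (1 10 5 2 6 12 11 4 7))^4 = (0 1 7)(2 6 5)(4 10 14)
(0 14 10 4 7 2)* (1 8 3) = (0 14 10 4 7 2)(1 8 3) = [14, 8, 0, 1, 7, 5, 6, 2, 3, 9, 4, 11, 12, 13, 10]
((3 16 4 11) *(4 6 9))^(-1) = ((3 16 6 9 4 11))^(-1) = (3 11 4 9 6 16)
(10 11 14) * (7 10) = (7 10 11 14) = [0, 1, 2, 3, 4, 5, 6, 10, 8, 9, 11, 14, 12, 13, 7]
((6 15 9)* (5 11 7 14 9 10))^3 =(5 14 15 11 9 10 7 6) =((5 11 7 14 9 6 15 10))^3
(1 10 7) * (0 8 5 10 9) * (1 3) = (0 8 5 10 7 3 1 9) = [8, 9, 2, 1, 4, 10, 6, 3, 5, 0, 7]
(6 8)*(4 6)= (4 6 8)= [0, 1, 2, 3, 6, 5, 8, 7, 4]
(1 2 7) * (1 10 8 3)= (1 2 7 10 8 3)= [0, 2, 7, 1, 4, 5, 6, 10, 3, 9, 8]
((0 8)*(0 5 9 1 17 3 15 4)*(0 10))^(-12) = ((0 8 5 9 1 17 3 15 4 10))^(-12) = (0 4 3 1 5)(8 10 15 17 9)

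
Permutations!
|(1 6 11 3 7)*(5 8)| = 10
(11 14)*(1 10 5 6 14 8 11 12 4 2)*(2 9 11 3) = (1 10 5 6 14 12 4 9 11 8 3 2) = [0, 10, 1, 2, 9, 6, 14, 7, 3, 11, 5, 8, 4, 13, 12]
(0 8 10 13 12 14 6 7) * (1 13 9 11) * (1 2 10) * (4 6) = (0 8 1 13 12 14 4 6 7)(2 10 9 11) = [8, 13, 10, 3, 6, 5, 7, 0, 1, 11, 9, 2, 14, 12, 4]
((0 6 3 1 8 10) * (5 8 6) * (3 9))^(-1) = (0 10 8 5)(1 3 9 6)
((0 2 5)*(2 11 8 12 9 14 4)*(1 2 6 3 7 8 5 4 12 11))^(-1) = ((0 1 2 4 6 3 7 8 11 5)(9 14 12))^(-1) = (0 5 11 8 7 3 6 4 2 1)(9 12 14)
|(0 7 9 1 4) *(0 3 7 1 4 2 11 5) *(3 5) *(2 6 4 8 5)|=|(0 1 6 4 2 11 3 7 9 8 5)|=11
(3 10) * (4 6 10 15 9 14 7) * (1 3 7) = (1 3 15 9 14)(4 6 10 7) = [0, 3, 2, 15, 6, 5, 10, 4, 8, 14, 7, 11, 12, 13, 1, 9]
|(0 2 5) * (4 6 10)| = |(0 2 5)(4 6 10)| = 3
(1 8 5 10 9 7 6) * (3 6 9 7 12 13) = (1 8 5 10 7 9 12 13 3 6) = [0, 8, 2, 6, 4, 10, 1, 9, 5, 12, 7, 11, 13, 3]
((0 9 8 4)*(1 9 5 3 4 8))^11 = (0 4 3 5)(1 9)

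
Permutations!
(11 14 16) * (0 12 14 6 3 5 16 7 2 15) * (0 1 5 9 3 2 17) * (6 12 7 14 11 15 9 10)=(0 7 17)(1 5 16 15)(2 9 3 10 6)(11 12)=[7, 5, 9, 10, 4, 16, 2, 17, 8, 3, 6, 12, 11, 13, 14, 1, 15, 0]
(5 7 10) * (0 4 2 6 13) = (0 4 2 6 13)(5 7 10) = [4, 1, 6, 3, 2, 7, 13, 10, 8, 9, 5, 11, 12, 0]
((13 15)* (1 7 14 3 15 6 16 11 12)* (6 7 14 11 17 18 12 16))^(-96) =(1 15 11 18 14 13 16 12 3 7 17)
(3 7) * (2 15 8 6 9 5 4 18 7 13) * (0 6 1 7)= [6, 7, 15, 13, 18, 4, 9, 3, 1, 5, 10, 11, 12, 2, 14, 8, 16, 17, 0]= (0 6 9 5 4 18)(1 7 3 13 2 15 8)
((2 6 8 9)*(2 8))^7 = (2 6)(8 9)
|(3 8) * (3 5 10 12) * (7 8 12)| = |(3 12)(5 10 7 8)| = 4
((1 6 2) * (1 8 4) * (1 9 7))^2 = ((1 6 2 8 4 9 7))^2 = (1 2 4 7 6 8 9)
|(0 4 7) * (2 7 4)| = |(0 2 7)| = 3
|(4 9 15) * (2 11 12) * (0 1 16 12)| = |(0 1 16 12 2 11)(4 9 15)| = 6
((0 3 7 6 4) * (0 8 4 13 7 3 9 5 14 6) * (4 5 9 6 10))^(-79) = (0 6 13 7)(4 8 5 14 10)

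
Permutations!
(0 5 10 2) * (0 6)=(0 5 10 2 6)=[5, 1, 6, 3, 4, 10, 0, 7, 8, 9, 2]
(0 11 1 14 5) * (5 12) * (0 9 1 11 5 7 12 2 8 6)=(0 5 9 1 14 2 8 6)(7 12)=[5, 14, 8, 3, 4, 9, 0, 12, 6, 1, 10, 11, 7, 13, 2]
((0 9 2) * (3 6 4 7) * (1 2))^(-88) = ((0 9 1 2)(3 6 4 7))^(-88) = (9)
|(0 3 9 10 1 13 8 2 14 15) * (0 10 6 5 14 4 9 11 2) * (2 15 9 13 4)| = |(0 3 11 15 10 1 4 13 8)(5 14 9 6)| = 36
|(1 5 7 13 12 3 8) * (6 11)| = 14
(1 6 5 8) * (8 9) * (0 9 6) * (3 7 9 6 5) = (0 6 3 7 9 8 1) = [6, 0, 2, 7, 4, 5, 3, 9, 1, 8]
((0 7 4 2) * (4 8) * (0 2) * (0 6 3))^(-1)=((0 7 8 4 6 3))^(-1)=(0 3 6 4 8 7)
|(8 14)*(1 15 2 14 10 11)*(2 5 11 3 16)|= |(1 15 5 11)(2 14 8 10 3 16)|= 12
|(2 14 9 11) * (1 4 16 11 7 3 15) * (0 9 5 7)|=|(0 9)(1 4 16 11 2 14 5 7 3 15)|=10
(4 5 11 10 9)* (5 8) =(4 8 5 11 10 9) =[0, 1, 2, 3, 8, 11, 6, 7, 5, 4, 9, 10]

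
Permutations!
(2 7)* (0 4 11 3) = (0 4 11 3)(2 7) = [4, 1, 7, 0, 11, 5, 6, 2, 8, 9, 10, 3]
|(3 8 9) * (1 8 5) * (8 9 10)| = |(1 9 3 5)(8 10)| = 4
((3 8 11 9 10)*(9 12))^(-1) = (3 10 9 12 11 8)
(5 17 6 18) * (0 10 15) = (0 10 15)(5 17 6 18) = [10, 1, 2, 3, 4, 17, 18, 7, 8, 9, 15, 11, 12, 13, 14, 0, 16, 6, 5]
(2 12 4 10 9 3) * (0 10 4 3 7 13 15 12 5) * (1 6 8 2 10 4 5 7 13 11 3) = (0 4 5)(1 6 8 2 7 11 3 10 9 13 15 12) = [4, 6, 7, 10, 5, 0, 8, 11, 2, 13, 9, 3, 1, 15, 14, 12]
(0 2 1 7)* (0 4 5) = [2, 7, 1, 3, 5, 0, 6, 4] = (0 2 1 7 4 5)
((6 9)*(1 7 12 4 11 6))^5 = ((1 7 12 4 11 6 9))^5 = (1 6 4 7 9 11 12)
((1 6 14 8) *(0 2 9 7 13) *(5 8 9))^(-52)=((0 2 5 8 1 6 14 9 7 13))^(-52)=(0 7 14 1 5)(2 13 9 6 8)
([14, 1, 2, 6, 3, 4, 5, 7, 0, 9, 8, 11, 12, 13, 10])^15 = (0 8 10 14)(3 4 5 6)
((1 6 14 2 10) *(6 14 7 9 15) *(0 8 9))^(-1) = ((0 8 9 15 6 7)(1 14 2 10))^(-1) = (0 7 6 15 9 8)(1 10 2 14)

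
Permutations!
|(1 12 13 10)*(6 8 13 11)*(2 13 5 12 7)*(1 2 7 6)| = |(1 6 8 5 12 11)(2 13 10)| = 6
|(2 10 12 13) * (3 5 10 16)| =7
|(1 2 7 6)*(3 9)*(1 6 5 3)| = |(1 2 7 5 3 9)| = 6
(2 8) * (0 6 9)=(0 6 9)(2 8)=[6, 1, 8, 3, 4, 5, 9, 7, 2, 0]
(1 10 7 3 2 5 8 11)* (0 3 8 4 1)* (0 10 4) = (0 3 2 5)(1 4)(7 8 11 10) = [3, 4, 5, 2, 1, 0, 6, 8, 11, 9, 7, 10]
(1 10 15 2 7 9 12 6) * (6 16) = (1 10 15 2 7 9 12 16 6) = [0, 10, 7, 3, 4, 5, 1, 9, 8, 12, 15, 11, 16, 13, 14, 2, 6]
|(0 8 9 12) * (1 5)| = |(0 8 9 12)(1 5)| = 4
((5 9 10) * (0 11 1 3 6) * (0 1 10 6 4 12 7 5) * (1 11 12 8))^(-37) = (0 5 11 12 9 10 7 6)(1 8 4 3)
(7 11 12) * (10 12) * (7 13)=(7 11 10 12 13)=[0, 1, 2, 3, 4, 5, 6, 11, 8, 9, 12, 10, 13, 7]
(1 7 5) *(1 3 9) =(1 7 5 3 9) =[0, 7, 2, 9, 4, 3, 6, 5, 8, 1]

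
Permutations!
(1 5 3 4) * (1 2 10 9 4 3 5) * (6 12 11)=(2 10 9 4)(6 12 11)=[0, 1, 10, 3, 2, 5, 12, 7, 8, 4, 9, 6, 11]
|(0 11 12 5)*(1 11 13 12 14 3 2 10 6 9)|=8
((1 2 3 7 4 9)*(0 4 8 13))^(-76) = ((0 4 9 1 2 3 7 8 13))^(-76) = (0 3 4 7 9 8 1 13 2)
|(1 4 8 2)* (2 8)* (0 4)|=|(8)(0 4 2 1)|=4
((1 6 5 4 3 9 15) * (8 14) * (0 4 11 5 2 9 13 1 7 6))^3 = (0 13 4 1 3)(2 7 9 6 15)(5 11)(8 14)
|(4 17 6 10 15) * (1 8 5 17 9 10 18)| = 12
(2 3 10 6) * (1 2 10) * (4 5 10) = [0, 2, 3, 1, 5, 10, 4, 7, 8, 9, 6] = (1 2 3)(4 5 10 6)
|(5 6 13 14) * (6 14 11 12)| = |(5 14)(6 13 11 12)| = 4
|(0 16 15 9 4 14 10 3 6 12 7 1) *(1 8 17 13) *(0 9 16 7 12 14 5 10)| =|(0 7 8 17 13 1 9 4 5 10 3 6 14)(15 16)| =26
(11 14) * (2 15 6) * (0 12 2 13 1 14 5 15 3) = [12, 14, 3, 0, 4, 15, 13, 7, 8, 9, 10, 5, 2, 1, 11, 6] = (0 12 2 3)(1 14 11 5 15 6 13)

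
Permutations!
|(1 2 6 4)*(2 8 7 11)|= |(1 8 7 11 2 6 4)|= 7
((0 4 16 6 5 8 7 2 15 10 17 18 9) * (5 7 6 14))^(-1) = (0 9 18 17 10 15 2 7 6 8 5 14 16 4)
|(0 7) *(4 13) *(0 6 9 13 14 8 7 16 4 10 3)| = 11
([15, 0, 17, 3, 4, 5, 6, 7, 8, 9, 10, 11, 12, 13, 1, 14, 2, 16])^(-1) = (0 1 14 15)(2 16 17)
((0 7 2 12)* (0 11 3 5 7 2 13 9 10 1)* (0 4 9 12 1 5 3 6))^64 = (0 9 13)(1 5 11)(2 10 12)(4 7 6)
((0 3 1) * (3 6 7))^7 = (0 7 1 6 3)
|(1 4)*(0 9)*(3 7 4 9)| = 6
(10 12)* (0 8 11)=[8, 1, 2, 3, 4, 5, 6, 7, 11, 9, 12, 0, 10]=(0 8 11)(10 12)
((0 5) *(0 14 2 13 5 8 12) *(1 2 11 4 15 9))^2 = (0 12 8)(1 13 14 4 9 2 5 11 15)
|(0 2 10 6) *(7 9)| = |(0 2 10 6)(7 9)| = 4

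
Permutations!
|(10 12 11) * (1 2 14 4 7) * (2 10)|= |(1 10 12 11 2 14 4 7)|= 8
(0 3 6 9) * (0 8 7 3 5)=(0 5)(3 6 9 8 7)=[5, 1, 2, 6, 4, 0, 9, 3, 7, 8]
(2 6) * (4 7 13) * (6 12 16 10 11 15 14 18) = (2 12 16 10 11 15 14 18 6)(4 7 13) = [0, 1, 12, 3, 7, 5, 2, 13, 8, 9, 11, 15, 16, 4, 18, 14, 10, 17, 6]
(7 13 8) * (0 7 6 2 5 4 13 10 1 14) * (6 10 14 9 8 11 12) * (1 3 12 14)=(0 7 1 9 8 10 3 12 6 2 5 4 13 11 14)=[7, 9, 5, 12, 13, 4, 2, 1, 10, 8, 3, 14, 6, 11, 0]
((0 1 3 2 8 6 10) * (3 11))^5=(0 8 11 10 2 1 6 3)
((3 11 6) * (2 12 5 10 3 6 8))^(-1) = (2 8 11 3 10 5 12)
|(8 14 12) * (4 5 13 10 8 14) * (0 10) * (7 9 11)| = |(0 10 8 4 5 13)(7 9 11)(12 14)| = 6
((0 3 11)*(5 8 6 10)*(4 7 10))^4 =(0 3 11)(4 8 10)(5 7 6) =((0 3 11)(4 7 10 5 8 6))^4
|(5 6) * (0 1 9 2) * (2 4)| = |(0 1 9 4 2)(5 6)| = 10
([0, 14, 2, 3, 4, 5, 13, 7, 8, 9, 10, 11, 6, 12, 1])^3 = [0, 14, 2, 3, 4, 5, 6, 7, 8, 9, 10, 11, 12, 13, 1]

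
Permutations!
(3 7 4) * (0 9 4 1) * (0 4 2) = [9, 4, 0, 7, 3, 5, 6, 1, 8, 2] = (0 9 2)(1 4 3 7)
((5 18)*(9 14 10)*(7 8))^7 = (5 18)(7 8)(9 14 10)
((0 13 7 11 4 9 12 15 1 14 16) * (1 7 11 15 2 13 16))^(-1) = ((0 16)(1 14)(2 13 11 4 9 12)(7 15))^(-1) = (0 16)(1 14)(2 12 9 4 11 13)(7 15)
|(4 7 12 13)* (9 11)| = 4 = |(4 7 12 13)(9 11)|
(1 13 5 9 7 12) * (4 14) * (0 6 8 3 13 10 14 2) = (0 6 8 3 13 5 9 7 12 1 10 14 4 2) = [6, 10, 0, 13, 2, 9, 8, 12, 3, 7, 14, 11, 1, 5, 4]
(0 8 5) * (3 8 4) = (0 4 3 8 5) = [4, 1, 2, 8, 3, 0, 6, 7, 5]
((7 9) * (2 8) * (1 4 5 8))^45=(7 9)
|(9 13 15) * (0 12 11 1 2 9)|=|(0 12 11 1 2 9 13 15)|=8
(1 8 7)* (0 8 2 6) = [8, 2, 6, 3, 4, 5, 0, 1, 7] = (0 8 7 1 2 6)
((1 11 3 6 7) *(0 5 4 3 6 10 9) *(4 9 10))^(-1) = (0 9 5)(1 7 6 11)(3 4)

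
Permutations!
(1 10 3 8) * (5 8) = (1 10 3 5 8) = [0, 10, 2, 5, 4, 8, 6, 7, 1, 9, 3]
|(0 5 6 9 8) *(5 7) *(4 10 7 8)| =6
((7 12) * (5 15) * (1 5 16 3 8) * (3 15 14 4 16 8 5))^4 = ((1 3 5 14 4 16 15 8)(7 12))^4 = (1 4)(3 16)(5 15)(8 14)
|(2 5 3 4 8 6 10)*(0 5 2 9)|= |(0 5 3 4 8 6 10 9)|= 8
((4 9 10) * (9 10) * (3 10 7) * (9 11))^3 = (3 7 4 10)(9 11)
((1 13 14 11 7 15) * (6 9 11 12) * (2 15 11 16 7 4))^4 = (1 6 11)(2 14 16)(4 13 9)(7 15 12)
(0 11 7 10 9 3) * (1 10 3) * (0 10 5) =(0 11 7 3 10 9 1 5) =[11, 5, 2, 10, 4, 0, 6, 3, 8, 1, 9, 7]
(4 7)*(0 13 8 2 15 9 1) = [13, 0, 15, 3, 7, 5, 6, 4, 2, 1, 10, 11, 12, 8, 14, 9] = (0 13 8 2 15 9 1)(4 7)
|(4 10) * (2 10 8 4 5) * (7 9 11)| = 6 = |(2 10 5)(4 8)(7 9 11)|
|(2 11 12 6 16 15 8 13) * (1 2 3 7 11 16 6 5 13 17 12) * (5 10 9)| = |(1 2 16 15 8 17 12 10 9 5 13 3 7 11)| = 14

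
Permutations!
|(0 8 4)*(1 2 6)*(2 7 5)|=15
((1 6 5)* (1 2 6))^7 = (2 6 5) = ((2 6 5))^7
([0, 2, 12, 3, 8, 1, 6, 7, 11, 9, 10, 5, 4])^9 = [0, 12, 4, 3, 11, 2, 6, 7, 5, 9, 10, 1, 8]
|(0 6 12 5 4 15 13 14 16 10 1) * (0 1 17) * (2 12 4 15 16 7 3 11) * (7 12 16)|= |(0 6 4 7 3 11 2 16 10 17)(5 15 13 14 12)|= 10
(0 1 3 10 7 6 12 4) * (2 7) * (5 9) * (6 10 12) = [1, 3, 7, 12, 0, 9, 6, 10, 8, 5, 2, 11, 4] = (0 1 3 12 4)(2 7 10)(5 9)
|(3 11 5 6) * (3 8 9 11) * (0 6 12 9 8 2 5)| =|(0 6 2 5 12 9 11)| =7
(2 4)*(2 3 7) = (2 4 3 7) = [0, 1, 4, 7, 3, 5, 6, 2]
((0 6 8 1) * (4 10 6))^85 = (0 4 10 6 8 1) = ((0 4 10 6 8 1))^85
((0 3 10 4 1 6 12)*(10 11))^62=(0 6 4 11)(1 10 3 12)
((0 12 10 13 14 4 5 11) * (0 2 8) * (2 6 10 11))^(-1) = ((0 12 11 6 10 13 14 4 5 2 8))^(-1) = (0 8 2 5 4 14 13 10 6 11 12)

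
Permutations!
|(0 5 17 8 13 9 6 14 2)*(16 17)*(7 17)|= 11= |(0 5 16 7 17 8 13 9 6 14 2)|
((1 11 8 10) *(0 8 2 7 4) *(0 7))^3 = (0 1)(2 10)(4 7)(8 11)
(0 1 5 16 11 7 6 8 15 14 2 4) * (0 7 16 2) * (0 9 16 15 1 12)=[12, 5, 4, 3, 7, 2, 8, 6, 1, 16, 10, 15, 0, 13, 9, 14, 11]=(0 12)(1 5 2 4 7 6 8)(9 16 11 15 14)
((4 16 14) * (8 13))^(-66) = ((4 16 14)(8 13))^(-66) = (16)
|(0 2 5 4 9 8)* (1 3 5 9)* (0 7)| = |(0 2 9 8 7)(1 3 5 4)| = 20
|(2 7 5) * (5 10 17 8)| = 6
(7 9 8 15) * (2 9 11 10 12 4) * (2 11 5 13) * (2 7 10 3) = [0, 1, 9, 2, 11, 13, 6, 5, 15, 8, 12, 3, 4, 7, 14, 10] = (2 9 8 15 10 12 4 11 3)(5 13 7)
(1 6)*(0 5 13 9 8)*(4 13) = (0 5 4 13 9 8)(1 6) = [5, 6, 2, 3, 13, 4, 1, 7, 0, 8, 10, 11, 12, 9]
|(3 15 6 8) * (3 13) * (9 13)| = |(3 15 6 8 9 13)| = 6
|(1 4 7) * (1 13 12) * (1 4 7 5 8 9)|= |(1 7 13 12 4 5 8 9)|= 8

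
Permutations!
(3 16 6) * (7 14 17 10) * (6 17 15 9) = (3 16 17 10 7 14 15 9 6) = [0, 1, 2, 16, 4, 5, 3, 14, 8, 6, 7, 11, 12, 13, 15, 9, 17, 10]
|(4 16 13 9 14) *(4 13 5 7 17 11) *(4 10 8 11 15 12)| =21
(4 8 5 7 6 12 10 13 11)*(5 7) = (4 8 7 6 12 10 13 11) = [0, 1, 2, 3, 8, 5, 12, 6, 7, 9, 13, 4, 10, 11]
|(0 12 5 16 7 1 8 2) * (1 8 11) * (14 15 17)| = 42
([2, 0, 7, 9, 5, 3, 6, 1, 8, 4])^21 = (0 2 7 1)(3 9 4 5)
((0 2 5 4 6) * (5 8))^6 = (8) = ((0 2 8 5 4 6))^6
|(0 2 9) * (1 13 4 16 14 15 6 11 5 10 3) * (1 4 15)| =|(0 2 9)(1 13 15 6 11 5 10 3 4 16 14)| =33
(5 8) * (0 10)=(0 10)(5 8)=[10, 1, 2, 3, 4, 8, 6, 7, 5, 9, 0]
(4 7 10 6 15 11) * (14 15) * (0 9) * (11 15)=[9, 1, 2, 3, 7, 5, 14, 10, 8, 0, 6, 4, 12, 13, 11, 15]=(15)(0 9)(4 7 10 6 14 11)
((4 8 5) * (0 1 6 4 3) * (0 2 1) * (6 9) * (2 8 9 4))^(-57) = ((1 4 9 6 2)(3 8 5))^(-57) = (1 6 4 2 9)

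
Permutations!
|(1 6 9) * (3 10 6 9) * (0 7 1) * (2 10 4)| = |(0 7 1 9)(2 10 6 3 4)| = 20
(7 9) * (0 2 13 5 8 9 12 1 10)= (0 2 13 5 8 9 7 12 1 10)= [2, 10, 13, 3, 4, 8, 6, 12, 9, 7, 0, 11, 1, 5]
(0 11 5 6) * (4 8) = (0 11 5 6)(4 8) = [11, 1, 2, 3, 8, 6, 0, 7, 4, 9, 10, 5]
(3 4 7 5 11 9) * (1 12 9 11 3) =(1 12 9)(3 4 7 5) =[0, 12, 2, 4, 7, 3, 6, 5, 8, 1, 10, 11, 9]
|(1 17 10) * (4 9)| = 6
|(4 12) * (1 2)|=|(1 2)(4 12)|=2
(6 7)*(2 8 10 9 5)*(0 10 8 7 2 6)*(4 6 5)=(0 10 9 4 6 2 7)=[10, 1, 7, 3, 6, 5, 2, 0, 8, 4, 9]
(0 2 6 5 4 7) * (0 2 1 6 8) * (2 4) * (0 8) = (8)(0 1 6 5 2)(4 7) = [1, 6, 0, 3, 7, 2, 5, 4, 8]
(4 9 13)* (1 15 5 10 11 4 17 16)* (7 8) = [0, 15, 2, 3, 9, 10, 6, 8, 7, 13, 11, 4, 12, 17, 14, 5, 1, 16] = (1 15 5 10 11 4 9 13 17 16)(7 8)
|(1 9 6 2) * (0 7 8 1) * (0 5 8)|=6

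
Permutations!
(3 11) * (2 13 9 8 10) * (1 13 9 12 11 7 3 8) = (1 13 12 11 8 10 2 9)(3 7) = [0, 13, 9, 7, 4, 5, 6, 3, 10, 1, 2, 8, 11, 12]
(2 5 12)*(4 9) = (2 5 12)(4 9) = [0, 1, 5, 3, 9, 12, 6, 7, 8, 4, 10, 11, 2]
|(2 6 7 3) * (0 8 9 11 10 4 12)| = 28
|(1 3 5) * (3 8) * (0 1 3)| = |(0 1 8)(3 5)| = 6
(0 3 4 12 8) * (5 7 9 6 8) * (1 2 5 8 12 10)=(0 3 4 10 1 2 5 7 9 6 12 8)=[3, 2, 5, 4, 10, 7, 12, 9, 0, 6, 1, 11, 8]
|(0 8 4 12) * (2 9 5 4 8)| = 6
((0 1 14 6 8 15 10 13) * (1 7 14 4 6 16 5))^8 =(0 8 5)(1 7 15)(4 14 10)(6 16 13)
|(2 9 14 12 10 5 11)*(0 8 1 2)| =10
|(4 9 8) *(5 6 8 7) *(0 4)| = 7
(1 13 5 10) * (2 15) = (1 13 5 10)(2 15) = [0, 13, 15, 3, 4, 10, 6, 7, 8, 9, 1, 11, 12, 5, 14, 2]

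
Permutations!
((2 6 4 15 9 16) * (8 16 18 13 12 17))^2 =(2 4 9 13 17 16 6 15 18 12 8)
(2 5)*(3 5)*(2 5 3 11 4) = (2 11 4) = [0, 1, 11, 3, 2, 5, 6, 7, 8, 9, 10, 4]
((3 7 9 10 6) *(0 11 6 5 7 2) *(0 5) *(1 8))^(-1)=((0 11 6 3 2 5 7 9 10)(1 8))^(-1)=(0 10 9 7 5 2 3 6 11)(1 8)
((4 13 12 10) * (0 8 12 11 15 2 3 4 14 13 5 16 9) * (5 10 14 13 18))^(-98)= (0 16 18 12)(5 14 8 9)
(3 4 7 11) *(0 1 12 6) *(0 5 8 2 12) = (0 1)(2 12 6 5 8)(3 4 7 11) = [1, 0, 12, 4, 7, 8, 5, 11, 2, 9, 10, 3, 6]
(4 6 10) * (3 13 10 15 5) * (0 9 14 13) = (0 9 14 13 10 4 6 15 5 3) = [9, 1, 2, 0, 6, 3, 15, 7, 8, 14, 4, 11, 12, 10, 13, 5]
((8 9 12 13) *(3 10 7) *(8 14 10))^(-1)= (3 7 10 14 13 12 9 8)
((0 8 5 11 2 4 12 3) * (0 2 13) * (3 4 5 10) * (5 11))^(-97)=(0 8 10 3 2 11 13)(4 12)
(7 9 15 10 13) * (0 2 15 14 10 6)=(0 2 15 6)(7 9 14 10 13)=[2, 1, 15, 3, 4, 5, 0, 9, 8, 14, 13, 11, 12, 7, 10, 6]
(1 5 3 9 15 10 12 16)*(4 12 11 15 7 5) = [0, 4, 2, 9, 12, 3, 6, 5, 8, 7, 11, 15, 16, 13, 14, 10, 1] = (1 4 12 16)(3 9 7 5)(10 11 15)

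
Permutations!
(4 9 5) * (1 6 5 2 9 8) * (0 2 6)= (0 2 9 6 5 4 8 1)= [2, 0, 9, 3, 8, 4, 5, 7, 1, 6]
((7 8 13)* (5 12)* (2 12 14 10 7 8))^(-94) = ((2 12 5 14 10 7)(8 13))^(-94) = (2 5 10)(7 12 14)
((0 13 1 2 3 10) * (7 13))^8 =(0 7 13 1 2 3 10)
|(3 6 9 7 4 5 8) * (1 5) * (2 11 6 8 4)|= 30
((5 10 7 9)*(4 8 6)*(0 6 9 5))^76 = ((0 6 4 8 9)(5 10 7))^76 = (0 6 4 8 9)(5 10 7)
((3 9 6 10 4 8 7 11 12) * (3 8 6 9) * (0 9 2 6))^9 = ((0 9 2 6 10 4)(7 11 12 8))^9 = (0 6)(2 4)(7 11 12 8)(9 10)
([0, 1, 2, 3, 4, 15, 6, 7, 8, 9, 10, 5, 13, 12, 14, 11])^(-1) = [0, 1, 2, 3, 4, 11, 6, 7, 8, 9, 10, 15, 13, 12, 14, 5]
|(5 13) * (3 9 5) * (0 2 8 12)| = 4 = |(0 2 8 12)(3 9 5 13)|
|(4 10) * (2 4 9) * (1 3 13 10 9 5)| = |(1 3 13 10 5)(2 4 9)| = 15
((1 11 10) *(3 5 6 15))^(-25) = ((1 11 10)(3 5 6 15))^(-25) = (1 10 11)(3 15 6 5)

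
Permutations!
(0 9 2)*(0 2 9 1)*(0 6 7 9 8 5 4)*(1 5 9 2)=[5, 6, 1, 3, 0, 4, 7, 2, 9, 8]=(0 5 4)(1 6 7 2)(8 9)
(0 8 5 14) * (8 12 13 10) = (0 12 13 10 8 5 14) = [12, 1, 2, 3, 4, 14, 6, 7, 5, 9, 8, 11, 13, 10, 0]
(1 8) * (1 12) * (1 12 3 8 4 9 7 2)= (12)(1 4 9 7 2)(3 8)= [0, 4, 1, 8, 9, 5, 6, 2, 3, 7, 10, 11, 12]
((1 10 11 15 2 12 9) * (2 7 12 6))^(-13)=(1 10 11 15 7 12 9)(2 6)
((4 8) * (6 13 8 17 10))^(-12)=(17)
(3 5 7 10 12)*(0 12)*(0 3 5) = (0 12 5 7 10 3) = [12, 1, 2, 0, 4, 7, 6, 10, 8, 9, 3, 11, 5]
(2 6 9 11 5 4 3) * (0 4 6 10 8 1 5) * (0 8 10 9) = [4, 5, 9, 2, 3, 6, 0, 7, 1, 11, 10, 8] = (0 4 3 2 9 11 8 1 5 6)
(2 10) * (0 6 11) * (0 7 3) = (0 6 11 7 3)(2 10) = [6, 1, 10, 0, 4, 5, 11, 3, 8, 9, 2, 7]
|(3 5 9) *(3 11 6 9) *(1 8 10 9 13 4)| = |(1 8 10 9 11 6 13 4)(3 5)| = 8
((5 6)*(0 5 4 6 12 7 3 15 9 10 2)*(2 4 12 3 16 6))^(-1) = ((0 5 3 15 9 10 4 2)(6 12 7 16))^(-1) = (0 2 4 10 9 15 3 5)(6 16 7 12)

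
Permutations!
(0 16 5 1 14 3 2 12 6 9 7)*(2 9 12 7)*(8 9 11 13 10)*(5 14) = (0 16 14 3 11 13 10 8 9 2 7)(1 5)(6 12) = [16, 5, 7, 11, 4, 1, 12, 0, 9, 2, 8, 13, 6, 10, 3, 15, 14]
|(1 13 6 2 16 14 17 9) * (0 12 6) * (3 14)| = 11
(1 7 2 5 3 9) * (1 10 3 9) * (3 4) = (1 7 2 5 9 10 4 3) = [0, 7, 5, 1, 3, 9, 6, 2, 8, 10, 4]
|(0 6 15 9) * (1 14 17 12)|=4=|(0 6 15 9)(1 14 17 12)|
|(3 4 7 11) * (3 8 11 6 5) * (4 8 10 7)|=|(3 8 11 10 7 6 5)|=7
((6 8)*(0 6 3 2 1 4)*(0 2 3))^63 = ((0 6 8)(1 4 2))^63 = (8)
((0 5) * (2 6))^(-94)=(6)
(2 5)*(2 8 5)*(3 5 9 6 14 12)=(3 5 8 9 6 14 12)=[0, 1, 2, 5, 4, 8, 14, 7, 9, 6, 10, 11, 3, 13, 12]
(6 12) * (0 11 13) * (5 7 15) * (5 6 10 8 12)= (0 11 13)(5 7 15 6)(8 12 10)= [11, 1, 2, 3, 4, 7, 5, 15, 12, 9, 8, 13, 10, 0, 14, 6]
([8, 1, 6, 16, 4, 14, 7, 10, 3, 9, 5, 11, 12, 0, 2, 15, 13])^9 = (0 13 16 3 8)(2 10)(5 6)(7 14)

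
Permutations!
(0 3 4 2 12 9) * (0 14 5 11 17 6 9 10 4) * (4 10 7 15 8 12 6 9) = (0 3)(2 6 4)(5 11 17 9 14)(7 15 8 12) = [3, 1, 6, 0, 2, 11, 4, 15, 12, 14, 10, 17, 7, 13, 5, 8, 16, 9]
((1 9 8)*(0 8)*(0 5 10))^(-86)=(0 5 1)(8 10 9)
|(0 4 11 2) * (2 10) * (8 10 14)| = 7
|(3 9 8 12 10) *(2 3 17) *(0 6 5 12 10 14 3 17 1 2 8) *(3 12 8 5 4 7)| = 6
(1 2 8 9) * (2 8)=[0, 8, 2, 3, 4, 5, 6, 7, 9, 1]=(1 8 9)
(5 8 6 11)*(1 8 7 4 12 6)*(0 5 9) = (0 5 7 4 12 6 11 9)(1 8) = [5, 8, 2, 3, 12, 7, 11, 4, 1, 0, 10, 9, 6]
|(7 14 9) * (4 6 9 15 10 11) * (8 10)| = 9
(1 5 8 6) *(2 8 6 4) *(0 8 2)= [8, 5, 2, 3, 0, 6, 1, 7, 4]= (0 8 4)(1 5 6)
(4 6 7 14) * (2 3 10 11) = [0, 1, 3, 10, 6, 5, 7, 14, 8, 9, 11, 2, 12, 13, 4] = (2 3 10 11)(4 6 7 14)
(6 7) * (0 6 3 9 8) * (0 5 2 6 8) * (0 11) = (0 8 5 2 6 7 3 9 11) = [8, 1, 6, 9, 4, 2, 7, 3, 5, 11, 10, 0]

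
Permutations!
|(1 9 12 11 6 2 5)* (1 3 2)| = |(1 9 12 11 6)(2 5 3)| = 15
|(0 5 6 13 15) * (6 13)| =|(0 5 13 15)| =4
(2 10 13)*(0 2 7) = [2, 1, 10, 3, 4, 5, 6, 0, 8, 9, 13, 11, 12, 7] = (0 2 10 13 7)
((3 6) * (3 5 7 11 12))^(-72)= ((3 6 5 7 11 12))^(-72)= (12)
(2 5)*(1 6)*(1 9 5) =[0, 6, 1, 3, 4, 2, 9, 7, 8, 5] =(1 6 9 5 2)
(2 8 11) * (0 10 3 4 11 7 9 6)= (0 10 3 4 11 2 8 7 9 6)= [10, 1, 8, 4, 11, 5, 0, 9, 7, 6, 3, 2]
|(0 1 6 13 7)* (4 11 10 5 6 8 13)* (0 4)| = 10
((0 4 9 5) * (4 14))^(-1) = ((0 14 4 9 5))^(-1) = (0 5 9 4 14)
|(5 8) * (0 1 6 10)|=|(0 1 6 10)(5 8)|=4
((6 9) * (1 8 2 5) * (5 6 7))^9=(1 2 9 5 8 6 7)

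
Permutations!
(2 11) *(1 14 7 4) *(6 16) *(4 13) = (1 14 7 13 4)(2 11)(6 16) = [0, 14, 11, 3, 1, 5, 16, 13, 8, 9, 10, 2, 12, 4, 7, 15, 6]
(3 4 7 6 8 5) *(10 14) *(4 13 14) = (3 13 14 10 4 7 6 8 5) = [0, 1, 2, 13, 7, 3, 8, 6, 5, 9, 4, 11, 12, 14, 10]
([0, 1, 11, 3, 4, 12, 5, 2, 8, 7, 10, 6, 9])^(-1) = [0, 1, 7, 3, 4, 6, 11, 9, 8, 12, 10, 2, 5]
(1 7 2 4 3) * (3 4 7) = [0, 3, 7, 1, 4, 5, 6, 2] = (1 3)(2 7)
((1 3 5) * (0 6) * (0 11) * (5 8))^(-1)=(0 11 6)(1 5 8 3)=((0 6 11)(1 3 8 5))^(-1)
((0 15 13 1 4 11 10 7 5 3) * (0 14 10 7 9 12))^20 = (0 5 15 3 13 14 1 10 4 9 11 12 7)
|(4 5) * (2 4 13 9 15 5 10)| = |(2 4 10)(5 13 9 15)| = 12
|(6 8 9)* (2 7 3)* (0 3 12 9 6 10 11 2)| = |(0 3)(2 7 12 9 10 11)(6 8)| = 6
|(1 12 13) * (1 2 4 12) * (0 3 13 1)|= 7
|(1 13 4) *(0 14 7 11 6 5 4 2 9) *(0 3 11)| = 9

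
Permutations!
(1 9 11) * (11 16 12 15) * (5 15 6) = (1 9 16 12 6 5 15 11) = [0, 9, 2, 3, 4, 15, 5, 7, 8, 16, 10, 1, 6, 13, 14, 11, 12]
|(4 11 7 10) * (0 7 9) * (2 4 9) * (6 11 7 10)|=15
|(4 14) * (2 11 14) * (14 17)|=|(2 11 17 14 4)|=5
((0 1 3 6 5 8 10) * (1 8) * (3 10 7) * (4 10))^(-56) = ((0 8 7 3 6 5 1 4 10))^(-56) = (0 4 5 3 8 10 1 6 7)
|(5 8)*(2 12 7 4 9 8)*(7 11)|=|(2 12 11 7 4 9 8 5)|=8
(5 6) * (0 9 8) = (0 9 8)(5 6) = [9, 1, 2, 3, 4, 6, 5, 7, 0, 8]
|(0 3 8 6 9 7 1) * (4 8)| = 8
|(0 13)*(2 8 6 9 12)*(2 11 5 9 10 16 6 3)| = |(0 13)(2 8 3)(5 9 12 11)(6 10 16)| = 12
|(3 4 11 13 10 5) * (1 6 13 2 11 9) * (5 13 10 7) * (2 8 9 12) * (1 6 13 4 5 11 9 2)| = |(1 13 7 11 8 2 9 6 10 4 12)(3 5)| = 22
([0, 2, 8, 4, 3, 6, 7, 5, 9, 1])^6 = (1 8)(2 9)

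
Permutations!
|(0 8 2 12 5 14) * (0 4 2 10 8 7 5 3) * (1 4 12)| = 6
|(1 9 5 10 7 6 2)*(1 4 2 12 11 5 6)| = |(1 9 6 12 11 5 10 7)(2 4)| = 8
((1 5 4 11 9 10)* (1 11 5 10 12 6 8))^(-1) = (1 8 6 12 9 11 10)(4 5)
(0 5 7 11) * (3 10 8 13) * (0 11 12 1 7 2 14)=(0 5 2 14)(1 7 12)(3 10 8 13)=[5, 7, 14, 10, 4, 2, 6, 12, 13, 9, 8, 11, 1, 3, 0]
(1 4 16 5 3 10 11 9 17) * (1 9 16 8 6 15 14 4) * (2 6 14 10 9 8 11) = (2 6 15 10)(3 9 17 8 14 4 11 16 5) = [0, 1, 6, 9, 11, 3, 15, 7, 14, 17, 2, 16, 12, 13, 4, 10, 5, 8]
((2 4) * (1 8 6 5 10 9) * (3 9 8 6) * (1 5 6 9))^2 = (1 5 8)(3 9 10)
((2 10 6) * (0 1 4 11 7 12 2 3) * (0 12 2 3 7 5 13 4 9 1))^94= ((1 9)(2 10 6 7)(3 12)(4 11 5 13))^94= (2 6)(4 5)(7 10)(11 13)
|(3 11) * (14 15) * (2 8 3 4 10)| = 6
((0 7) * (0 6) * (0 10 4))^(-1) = (0 4 10 6 7)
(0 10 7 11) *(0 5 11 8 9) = (0 10 7 8 9)(5 11) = [10, 1, 2, 3, 4, 11, 6, 8, 9, 0, 7, 5]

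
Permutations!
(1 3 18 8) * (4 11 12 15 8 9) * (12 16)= (1 3 18 9 4 11 16 12 15 8)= [0, 3, 2, 18, 11, 5, 6, 7, 1, 4, 10, 16, 15, 13, 14, 8, 12, 17, 9]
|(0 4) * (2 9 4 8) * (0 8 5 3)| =12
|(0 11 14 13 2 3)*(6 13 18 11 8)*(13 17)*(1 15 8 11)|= |(0 11 14 18 1 15 8 6 17 13 2 3)|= 12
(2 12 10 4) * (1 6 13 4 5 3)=(1 6 13 4 2 12 10 5 3)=[0, 6, 12, 1, 2, 3, 13, 7, 8, 9, 5, 11, 10, 4]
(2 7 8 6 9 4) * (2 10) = (2 7 8 6 9 4 10) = [0, 1, 7, 3, 10, 5, 9, 8, 6, 4, 2]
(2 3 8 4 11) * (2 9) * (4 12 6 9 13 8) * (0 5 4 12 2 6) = (0 5 4 11 13 8 2 3 12)(6 9) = [5, 1, 3, 12, 11, 4, 9, 7, 2, 6, 10, 13, 0, 8]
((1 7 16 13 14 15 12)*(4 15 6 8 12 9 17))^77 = (1 6 16 12 14 7 8 13)(4 15 9 17)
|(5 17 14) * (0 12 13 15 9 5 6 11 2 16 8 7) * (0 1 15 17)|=15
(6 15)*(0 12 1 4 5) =(0 12 1 4 5)(6 15) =[12, 4, 2, 3, 5, 0, 15, 7, 8, 9, 10, 11, 1, 13, 14, 6]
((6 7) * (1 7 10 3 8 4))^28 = (10)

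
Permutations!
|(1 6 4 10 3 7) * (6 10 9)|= 12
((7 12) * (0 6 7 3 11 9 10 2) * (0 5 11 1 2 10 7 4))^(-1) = (0 4 6)(1 3 12 7 9 11 5 2)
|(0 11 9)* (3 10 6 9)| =|(0 11 3 10 6 9)| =6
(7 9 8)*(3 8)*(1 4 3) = (1 4 3 8 7 9) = [0, 4, 2, 8, 3, 5, 6, 9, 7, 1]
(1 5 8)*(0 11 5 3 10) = (0 11 5 8 1 3 10) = [11, 3, 2, 10, 4, 8, 6, 7, 1, 9, 0, 5]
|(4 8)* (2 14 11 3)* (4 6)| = 12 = |(2 14 11 3)(4 8 6)|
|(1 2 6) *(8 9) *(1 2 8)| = |(1 8 9)(2 6)| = 6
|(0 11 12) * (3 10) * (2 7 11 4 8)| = |(0 4 8 2 7 11 12)(3 10)| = 14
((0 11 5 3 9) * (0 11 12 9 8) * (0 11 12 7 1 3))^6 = ((0 7 1 3 8 11 5)(9 12))^6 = (12)(0 5 11 8 3 1 7)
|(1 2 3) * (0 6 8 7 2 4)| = |(0 6 8 7 2 3 1 4)| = 8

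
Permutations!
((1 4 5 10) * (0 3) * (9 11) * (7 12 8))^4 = ((0 3)(1 4 5 10)(7 12 8)(9 11))^4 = (7 12 8)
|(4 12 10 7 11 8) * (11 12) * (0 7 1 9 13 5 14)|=9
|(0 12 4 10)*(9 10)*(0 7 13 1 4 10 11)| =9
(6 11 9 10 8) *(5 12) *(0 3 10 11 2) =(0 3 10 8 6 2)(5 12)(9 11) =[3, 1, 0, 10, 4, 12, 2, 7, 6, 11, 8, 9, 5]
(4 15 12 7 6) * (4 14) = (4 15 12 7 6 14) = [0, 1, 2, 3, 15, 5, 14, 6, 8, 9, 10, 11, 7, 13, 4, 12]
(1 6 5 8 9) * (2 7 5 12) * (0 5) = (0 5 8 9 1 6 12 2 7) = [5, 6, 7, 3, 4, 8, 12, 0, 9, 1, 10, 11, 2]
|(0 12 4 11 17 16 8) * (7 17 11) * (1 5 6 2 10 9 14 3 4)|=|(0 12 1 5 6 2 10 9 14 3 4 7 17 16 8)|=15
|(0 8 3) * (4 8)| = |(0 4 8 3)| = 4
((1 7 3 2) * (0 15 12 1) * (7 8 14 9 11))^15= ((0 15 12 1 8 14 9 11 7 3 2))^15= (0 8 7 15 14 3 12 9 2 1 11)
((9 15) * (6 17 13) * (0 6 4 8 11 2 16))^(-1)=(0 16 2 11 8 4 13 17 6)(9 15)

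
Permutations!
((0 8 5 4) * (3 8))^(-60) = (8)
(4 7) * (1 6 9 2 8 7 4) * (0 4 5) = (0 4 5)(1 6 9 2 8 7) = [4, 6, 8, 3, 5, 0, 9, 1, 7, 2]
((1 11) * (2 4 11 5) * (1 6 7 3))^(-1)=((1 5 2 4 11 6 7 3))^(-1)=(1 3 7 6 11 4 2 5)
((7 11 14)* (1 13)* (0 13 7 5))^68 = (0 14 7 13 5 11 1)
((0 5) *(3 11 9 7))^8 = (11)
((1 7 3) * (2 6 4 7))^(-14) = ((1 2 6 4 7 3))^(-14) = (1 7 6)(2 3 4)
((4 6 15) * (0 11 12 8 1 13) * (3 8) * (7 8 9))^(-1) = (0 13 1 8 7 9 3 12 11)(4 15 6)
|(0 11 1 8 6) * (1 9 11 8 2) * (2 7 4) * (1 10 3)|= 6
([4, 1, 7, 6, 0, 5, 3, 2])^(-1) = [4, 1, 7, 6, 0, 5, 3, 2]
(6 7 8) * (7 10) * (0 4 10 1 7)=(0 4 10)(1 7 8 6)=[4, 7, 2, 3, 10, 5, 1, 8, 6, 9, 0]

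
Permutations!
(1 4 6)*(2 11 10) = (1 4 6)(2 11 10) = [0, 4, 11, 3, 6, 5, 1, 7, 8, 9, 2, 10]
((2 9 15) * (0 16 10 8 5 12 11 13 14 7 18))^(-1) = ((0 16 10 8 5 12 11 13 14 7 18)(2 9 15))^(-1) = (0 18 7 14 13 11 12 5 8 10 16)(2 15 9)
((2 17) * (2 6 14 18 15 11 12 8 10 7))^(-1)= (2 7 10 8 12 11 15 18 14 6 17)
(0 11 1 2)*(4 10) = (0 11 1 2)(4 10) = [11, 2, 0, 3, 10, 5, 6, 7, 8, 9, 4, 1]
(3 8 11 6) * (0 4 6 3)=(0 4 6)(3 8 11)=[4, 1, 2, 8, 6, 5, 0, 7, 11, 9, 10, 3]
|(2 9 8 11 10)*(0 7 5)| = 15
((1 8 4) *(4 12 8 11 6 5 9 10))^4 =((1 11 6 5 9 10 4)(8 12))^4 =(12)(1 9 11 10 6 4 5)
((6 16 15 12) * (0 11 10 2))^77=((0 11 10 2)(6 16 15 12))^77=(0 11 10 2)(6 16 15 12)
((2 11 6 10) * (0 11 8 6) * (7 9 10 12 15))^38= (2 9 15 6)(7 12 8 10)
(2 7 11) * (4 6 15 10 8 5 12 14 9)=(2 7 11)(4 6 15 10 8 5 12 14 9)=[0, 1, 7, 3, 6, 12, 15, 11, 5, 4, 8, 2, 14, 13, 9, 10]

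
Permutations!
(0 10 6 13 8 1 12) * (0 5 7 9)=[10, 12, 2, 3, 4, 7, 13, 9, 1, 0, 6, 11, 5, 8]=(0 10 6 13 8 1 12 5 7 9)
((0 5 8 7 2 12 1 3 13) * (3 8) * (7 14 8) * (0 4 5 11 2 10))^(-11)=((0 11 2 12 1 7 10)(3 13 4 5)(8 14))^(-11)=(0 12 10 2 7 11 1)(3 13 4 5)(8 14)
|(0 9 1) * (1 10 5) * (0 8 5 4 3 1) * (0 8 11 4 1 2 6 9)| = 8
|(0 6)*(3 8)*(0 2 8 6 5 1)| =|(0 5 1)(2 8 3 6)| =12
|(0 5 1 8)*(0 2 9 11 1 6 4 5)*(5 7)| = 20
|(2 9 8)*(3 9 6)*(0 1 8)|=7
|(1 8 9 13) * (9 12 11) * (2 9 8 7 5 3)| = |(1 7 5 3 2 9 13)(8 12 11)| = 21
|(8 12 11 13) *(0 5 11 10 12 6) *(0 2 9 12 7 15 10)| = 9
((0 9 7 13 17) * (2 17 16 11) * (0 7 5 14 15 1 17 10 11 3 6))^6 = ((0 9 5 14 15 1 17 7 13 16 3 6)(2 10 11))^6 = (0 17)(1 6)(3 15)(5 13)(7 9)(14 16)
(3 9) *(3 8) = (3 9 8) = [0, 1, 2, 9, 4, 5, 6, 7, 3, 8]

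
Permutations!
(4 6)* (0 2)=[2, 1, 0, 3, 6, 5, 4]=(0 2)(4 6)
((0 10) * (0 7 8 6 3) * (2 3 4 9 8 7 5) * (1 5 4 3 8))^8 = (0 6 2 1 4)(3 8 5 9 10)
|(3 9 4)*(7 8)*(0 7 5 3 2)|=8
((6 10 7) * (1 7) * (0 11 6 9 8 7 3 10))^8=((0 11 6)(1 3 10)(7 9 8))^8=(0 6 11)(1 10 3)(7 8 9)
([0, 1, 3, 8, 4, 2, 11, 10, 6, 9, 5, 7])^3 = (2 6 10 3 11 5 8 7)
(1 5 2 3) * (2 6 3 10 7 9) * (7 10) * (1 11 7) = (1 5 6 3 11 7 9 2) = [0, 5, 1, 11, 4, 6, 3, 9, 8, 2, 10, 7]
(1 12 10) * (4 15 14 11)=[0, 12, 2, 3, 15, 5, 6, 7, 8, 9, 1, 4, 10, 13, 11, 14]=(1 12 10)(4 15 14 11)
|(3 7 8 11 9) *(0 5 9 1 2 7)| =20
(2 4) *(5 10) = [0, 1, 4, 3, 2, 10, 6, 7, 8, 9, 5] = (2 4)(5 10)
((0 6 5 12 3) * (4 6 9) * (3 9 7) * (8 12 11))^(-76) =((0 7 3)(4 6 5 11 8 12 9))^(-76) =(0 3 7)(4 6 5 11 8 12 9)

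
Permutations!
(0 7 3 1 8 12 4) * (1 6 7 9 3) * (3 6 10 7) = (0 9 6 3 10 7 1 8 12 4) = [9, 8, 2, 10, 0, 5, 3, 1, 12, 6, 7, 11, 4]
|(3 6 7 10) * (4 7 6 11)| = |(3 11 4 7 10)| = 5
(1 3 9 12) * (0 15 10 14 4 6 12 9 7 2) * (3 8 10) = (0 15 3 7 2)(1 8 10 14 4 6 12) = [15, 8, 0, 7, 6, 5, 12, 2, 10, 9, 14, 11, 1, 13, 4, 3]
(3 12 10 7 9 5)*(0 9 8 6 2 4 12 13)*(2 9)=[2, 1, 4, 13, 12, 3, 9, 8, 6, 5, 7, 11, 10, 0]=(0 2 4 12 10 7 8 6 9 5 3 13)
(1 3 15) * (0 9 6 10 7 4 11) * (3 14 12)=[9, 14, 2, 15, 11, 5, 10, 4, 8, 6, 7, 0, 3, 13, 12, 1]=(0 9 6 10 7 4 11)(1 14 12 3 15)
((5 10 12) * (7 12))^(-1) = (5 12 7 10)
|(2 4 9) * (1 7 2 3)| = |(1 7 2 4 9 3)| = 6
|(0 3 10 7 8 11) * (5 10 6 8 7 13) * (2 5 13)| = 15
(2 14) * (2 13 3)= (2 14 13 3)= [0, 1, 14, 2, 4, 5, 6, 7, 8, 9, 10, 11, 12, 3, 13]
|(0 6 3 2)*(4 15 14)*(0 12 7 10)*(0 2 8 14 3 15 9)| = 8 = |(0 6 15 3 8 14 4 9)(2 12 7 10)|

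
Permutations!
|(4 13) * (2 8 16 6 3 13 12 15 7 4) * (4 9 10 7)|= |(2 8 16 6 3 13)(4 12 15)(7 9 10)|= 6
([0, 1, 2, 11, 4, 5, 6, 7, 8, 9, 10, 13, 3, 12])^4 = (13)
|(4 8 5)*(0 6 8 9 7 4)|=|(0 6 8 5)(4 9 7)|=12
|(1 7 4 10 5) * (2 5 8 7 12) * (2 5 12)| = |(1 2 12 5)(4 10 8 7)| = 4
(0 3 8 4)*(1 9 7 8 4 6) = (0 3 4)(1 9 7 8 6) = [3, 9, 2, 4, 0, 5, 1, 8, 6, 7]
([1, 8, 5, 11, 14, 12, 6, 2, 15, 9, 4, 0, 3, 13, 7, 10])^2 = [8, 15, 12, 0, 7, 3, 6, 5, 10, 9, 14, 1, 11, 13, 2, 4]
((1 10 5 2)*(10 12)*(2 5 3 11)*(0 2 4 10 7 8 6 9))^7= (0 9 6 8 7 12 1 2)(3 10 4 11)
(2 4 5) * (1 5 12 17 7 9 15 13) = [0, 5, 4, 3, 12, 2, 6, 9, 8, 15, 10, 11, 17, 1, 14, 13, 16, 7] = (1 5 2 4 12 17 7 9 15 13)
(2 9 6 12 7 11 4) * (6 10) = (2 9 10 6 12 7 11 4) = [0, 1, 9, 3, 2, 5, 12, 11, 8, 10, 6, 4, 7]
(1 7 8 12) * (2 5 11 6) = (1 7 8 12)(2 5 11 6) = [0, 7, 5, 3, 4, 11, 2, 8, 12, 9, 10, 6, 1]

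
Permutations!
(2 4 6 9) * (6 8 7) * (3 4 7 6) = [0, 1, 7, 4, 8, 5, 9, 3, 6, 2] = (2 7 3 4 8 6 9)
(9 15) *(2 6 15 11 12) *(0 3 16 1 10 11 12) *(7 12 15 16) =[3, 10, 6, 7, 4, 5, 16, 12, 8, 15, 11, 0, 2, 13, 14, 9, 1] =(0 3 7 12 2 6 16 1 10 11)(9 15)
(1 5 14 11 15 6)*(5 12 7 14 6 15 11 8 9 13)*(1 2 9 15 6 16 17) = [0, 12, 9, 3, 4, 16, 2, 14, 15, 13, 10, 11, 7, 5, 8, 6, 17, 1] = (1 12 7 14 8 15 6 2 9 13 5 16 17)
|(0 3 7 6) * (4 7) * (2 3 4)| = |(0 4 7 6)(2 3)| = 4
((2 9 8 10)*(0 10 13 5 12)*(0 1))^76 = ((0 10 2 9 8 13 5 12 1))^76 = (0 8 1 9 12 2 5 10 13)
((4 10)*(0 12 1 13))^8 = (13)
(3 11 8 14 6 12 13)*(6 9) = (3 11 8 14 9 6 12 13) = [0, 1, 2, 11, 4, 5, 12, 7, 14, 6, 10, 8, 13, 3, 9]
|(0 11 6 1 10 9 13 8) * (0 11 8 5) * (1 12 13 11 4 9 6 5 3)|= 6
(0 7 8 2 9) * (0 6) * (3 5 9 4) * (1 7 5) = [5, 7, 4, 1, 3, 9, 0, 8, 2, 6] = (0 5 9 6)(1 7 8 2 4 3)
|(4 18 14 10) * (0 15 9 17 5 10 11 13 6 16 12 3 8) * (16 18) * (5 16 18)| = 8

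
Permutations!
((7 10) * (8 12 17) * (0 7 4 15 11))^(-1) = (0 11 15 4 10 7)(8 17 12)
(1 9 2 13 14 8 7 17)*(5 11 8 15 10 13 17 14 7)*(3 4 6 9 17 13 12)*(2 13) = (1 17)(3 4 6 9 13 7 14 15 10 12)(5 11 8) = [0, 17, 2, 4, 6, 11, 9, 14, 5, 13, 12, 8, 3, 7, 15, 10, 16, 1]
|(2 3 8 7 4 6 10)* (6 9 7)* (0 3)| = 6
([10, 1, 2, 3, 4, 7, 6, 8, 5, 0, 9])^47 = (0 9 10)(5 8 7)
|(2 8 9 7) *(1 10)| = 4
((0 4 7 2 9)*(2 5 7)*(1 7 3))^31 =(0 9 2 4)(1 3 5 7)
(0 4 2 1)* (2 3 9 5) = (0 4 3 9 5 2 1) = [4, 0, 1, 9, 3, 2, 6, 7, 8, 5]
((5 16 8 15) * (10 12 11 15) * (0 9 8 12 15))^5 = (0 5 9 16 8 12 10 11 15)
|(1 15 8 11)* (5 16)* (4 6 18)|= 12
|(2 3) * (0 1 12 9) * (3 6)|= 12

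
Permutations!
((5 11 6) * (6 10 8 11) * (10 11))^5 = (11)(5 6)(8 10)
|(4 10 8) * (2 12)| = |(2 12)(4 10 8)| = 6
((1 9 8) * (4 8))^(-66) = ((1 9 4 8))^(-66) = (1 4)(8 9)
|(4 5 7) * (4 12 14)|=|(4 5 7 12 14)|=5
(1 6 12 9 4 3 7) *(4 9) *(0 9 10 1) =(0 9 10 1 6 12 4 3 7) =[9, 6, 2, 7, 3, 5, 12, 0, 8, 10, 1, 11, 4]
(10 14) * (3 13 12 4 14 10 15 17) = [0, 1, 2, 13, 14, 5, 6, 7, 8, 9, 10, 11, 4, 12, 15, 17, 16, 3] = (3 13 12 4 14 15 17)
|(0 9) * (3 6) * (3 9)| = |(0 3 6 9)| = 4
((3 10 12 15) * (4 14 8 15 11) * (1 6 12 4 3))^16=((1 6 12 11 3 10 4 14 8 15))^16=(1 4 12 8 3)(6 14 11 15 10)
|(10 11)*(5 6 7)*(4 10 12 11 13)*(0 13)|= 12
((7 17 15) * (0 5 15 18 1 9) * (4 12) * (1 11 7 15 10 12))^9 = ((0 5 10 12 4 1 9)(7 17 18 11))^9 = (0 10 4 9 5 12 1)(7 17 18 11)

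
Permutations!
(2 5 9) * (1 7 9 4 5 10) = (1 7 9 2 10)(4 5) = [0, 7, 10, 3, 5, 4, 6, 9, 8, 2, 1]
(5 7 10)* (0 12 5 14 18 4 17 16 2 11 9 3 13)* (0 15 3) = (0 12 5 7 10 14 18 4 17 16 2 11 9)(3 13 15) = [12, 1, 11, 13, 17, 7, 6, 10, 8, 0, 14, 9, 5, 15, 18, 3, 2, 16, 4]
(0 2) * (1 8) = (0 2)(1 8) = [2, 8, 0, 3, 4, 5, 6, 7, 1]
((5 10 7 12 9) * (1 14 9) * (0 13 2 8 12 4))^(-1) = ((0 13 2 8 12 1 14 9 5 10 7 4))^(-1) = (0 4 7 10 5 9 14 1 12 8 2 13)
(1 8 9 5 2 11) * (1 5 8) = (2 11 5)(8 9) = [0, 1, 11, 3, 4, 2, 6, 7, 9, 8, 10, 5]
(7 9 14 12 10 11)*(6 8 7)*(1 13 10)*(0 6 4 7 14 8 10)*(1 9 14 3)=(0 6 10 11 4 7 14 12 9 8 3 1 13)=[6, 13, 2, 1, 7, 5, 10, 14, 3, 8, 11, 4, 9, 0, 12]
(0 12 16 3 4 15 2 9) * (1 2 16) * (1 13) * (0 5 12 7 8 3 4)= (0 7 8 3)(1 2 9 5 12 13)(4 15 16)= [7, 2, 9, 0, 15, 12, 6, 8, 3, 5, 10, 11, 13, 1, 14, 16, 4]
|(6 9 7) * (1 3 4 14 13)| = 15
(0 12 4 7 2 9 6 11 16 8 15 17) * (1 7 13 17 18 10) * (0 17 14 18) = [12, 7, 9, 3, 13, 5, 11, 2, 15, 6, 1, 16, 4, 14, 18, 0, 8, 17, 10] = (0 12 4 13 14 18 10 1 7 2 9 6 11 16 8 15)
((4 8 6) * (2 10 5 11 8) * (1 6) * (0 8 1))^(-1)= ((0 8)(1 6 4 2 10 5 11))^(-1)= (0 8)(1 11 5 10 2 4 6)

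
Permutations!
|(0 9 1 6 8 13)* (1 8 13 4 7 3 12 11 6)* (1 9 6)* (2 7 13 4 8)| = 28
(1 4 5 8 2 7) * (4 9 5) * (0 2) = [2, 9, 7, 3, 4, 8, 6, 1, 0, 5] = (0 2 7 1 9 5 8)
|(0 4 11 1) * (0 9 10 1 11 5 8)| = 12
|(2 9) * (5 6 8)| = 6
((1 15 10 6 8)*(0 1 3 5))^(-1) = (0 5 3 8 6 10 15 1) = ((0 1 15 10 6 8 3 5))^(-1)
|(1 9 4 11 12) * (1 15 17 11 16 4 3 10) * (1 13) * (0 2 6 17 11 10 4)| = 33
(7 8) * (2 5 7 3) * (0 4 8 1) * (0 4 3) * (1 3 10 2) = (0 10 2 5 7 3 1 4 8) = [10, 4, 5, 1, 8, 7, 6, 3, 0, 9, 2]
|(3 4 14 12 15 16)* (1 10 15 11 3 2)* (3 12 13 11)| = |(1 10 15 16 2)(3 4 14 13 11 12)| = 30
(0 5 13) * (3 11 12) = [5, 1, 2, 11, 4, 13, 6, 7, 8, 9, 10, 12, 3, 0] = (0 5 13)(3 11 12)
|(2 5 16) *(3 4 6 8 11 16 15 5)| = |(2 3 4 6 8 11 16)(5 15)| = 14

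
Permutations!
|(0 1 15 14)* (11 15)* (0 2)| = 6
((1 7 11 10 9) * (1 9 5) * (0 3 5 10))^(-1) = (0 11 7 1 5 3)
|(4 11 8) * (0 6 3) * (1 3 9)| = |(0 6 9 1 3)(4 11 8)| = 15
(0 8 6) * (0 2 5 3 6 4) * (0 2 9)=(0 8 4 2 5 3 6 9)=[8, 1, 5, 6, 2, 3, 9, 7, 4, 0]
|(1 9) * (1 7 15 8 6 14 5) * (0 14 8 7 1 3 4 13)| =6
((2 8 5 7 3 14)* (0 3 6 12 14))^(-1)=(0 3)(2 14 12 6 7 5 8)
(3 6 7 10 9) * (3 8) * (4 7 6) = (3 4 7 10 9 8) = [0, 1, 2, 4, 7, 5, 6, 10, 3, 8, 9]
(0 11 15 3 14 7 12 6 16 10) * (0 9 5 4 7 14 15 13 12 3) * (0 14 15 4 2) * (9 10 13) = (0 11 9 5 2)(3 4 7)(6 16 13 12)(14 15) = [11, 1, 0, 4, 7, 2, 16, 3, 8, 5, 10, 9, 6, 12, 15, 14, 13]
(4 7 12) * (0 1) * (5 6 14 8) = [1, 0, 2, 3, 7, 6, 14, 12, 5, 9, 10, 11, 4, 13, 8] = (0 1)(4 7 12)(5 6 14 8)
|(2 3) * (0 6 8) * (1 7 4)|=6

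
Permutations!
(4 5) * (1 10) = (1 10)(4 5) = [0, 10, 2, 3, 5, 4, 6, 7, 8, 9, 1]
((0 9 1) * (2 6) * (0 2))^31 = ((0 9 1 2 6))^31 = (0 9 1 2 6)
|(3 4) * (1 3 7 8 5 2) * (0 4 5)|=4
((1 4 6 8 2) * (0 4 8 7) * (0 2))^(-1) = (0 8 1 2 7 6 4)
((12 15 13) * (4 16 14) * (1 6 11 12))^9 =(16)(1 12)(6 15)(11 13)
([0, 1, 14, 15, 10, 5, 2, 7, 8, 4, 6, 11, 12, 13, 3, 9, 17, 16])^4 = [0, 1, 9, 10, 14, 5, 15, 7, 8, 2, 3, 11, 12, 13, 4, 6, 16, 17]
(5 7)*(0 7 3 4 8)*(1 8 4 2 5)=(0 7 1 8)(2 5 3)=[7, 8, 5, 2, 4, 3, 6, 1, 0]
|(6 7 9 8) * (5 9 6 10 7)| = 6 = |(5 9 8 10 7 6)|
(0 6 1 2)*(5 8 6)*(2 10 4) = (0 5 8 6 1 10 4 2) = [5, 10, 0, 3, 2, 8, 1, 7, 6, 9, 4]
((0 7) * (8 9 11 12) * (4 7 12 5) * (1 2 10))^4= (0 11)(1 2 10)(4 8)(5 12)(7 9)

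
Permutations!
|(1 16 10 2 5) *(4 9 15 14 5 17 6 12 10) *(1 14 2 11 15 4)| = 14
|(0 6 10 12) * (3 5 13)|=|(0 6 10 12)(3 5 13)|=12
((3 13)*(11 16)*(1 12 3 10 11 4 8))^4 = ((1 12 3 13 10 11 16 4 8))^4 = (1 10 8 13 4 3 16 12 11)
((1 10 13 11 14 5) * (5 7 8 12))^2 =(1 13 14 8 5 10 11 7 12)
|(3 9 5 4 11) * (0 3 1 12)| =8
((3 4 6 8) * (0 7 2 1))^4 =(8)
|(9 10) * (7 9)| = |(7 9 10)| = 3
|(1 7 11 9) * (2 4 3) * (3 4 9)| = |(1 7 11 3 2 9)| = 6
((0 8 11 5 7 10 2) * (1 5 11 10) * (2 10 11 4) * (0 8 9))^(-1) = (0 9)(1 7 5)(2 4 11 8)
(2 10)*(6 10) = (2 6 10) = [0, 1, 6, 3, 4, 5, 10, 7, 8, 9, 2]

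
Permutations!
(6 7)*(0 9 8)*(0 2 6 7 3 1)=(0 9 8 2 6 3 1)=[9, 0, 6, 1, 4, 5, 3, 7, 2, 8]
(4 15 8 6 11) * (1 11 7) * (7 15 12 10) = [0, 11, 2, 3, 12, 5, 15, 1, 6, 9, 7, 4, 10, 13, 14, 8] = (1 11 4 12 10 7)(6 15 8)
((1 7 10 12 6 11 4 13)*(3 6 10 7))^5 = (1 13 4 11 6 3)(10 12)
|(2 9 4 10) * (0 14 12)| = |(0 14 12)(2 9 4 10)| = 12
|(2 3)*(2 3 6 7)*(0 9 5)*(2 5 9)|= |(9)(0 2 6 7 5)|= 5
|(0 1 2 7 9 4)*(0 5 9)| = |(0 1 2 7)(4 5 9)| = 12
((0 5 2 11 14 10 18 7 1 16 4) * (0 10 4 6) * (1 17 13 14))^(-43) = (0 6 16 1 11 2 5)(4 14 13 17 7 18 10)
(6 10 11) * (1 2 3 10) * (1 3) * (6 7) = (1 2)(3 10 11 7 6) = [0, 2, 1, 10, 4, 5, 3, 6, 8, 9, 11, 7]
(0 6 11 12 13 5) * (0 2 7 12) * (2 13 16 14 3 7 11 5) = (0 6 5 13 2 11)(3 7 12 16 14) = [6, 1, 11, 7, 4, 13, 5, 12, 8, 9, 10, 0, 16, 2, 3, 15, 14]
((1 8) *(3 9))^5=(1 8)(3 9)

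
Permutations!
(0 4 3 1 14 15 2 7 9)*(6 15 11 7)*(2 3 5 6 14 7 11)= [4, 7, 14, 1, 5, 6, 15, 9, 8, 0, 10, 11, 12, 13, 2, 3]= (0 4 5 6 15 3 1 7 9)(2 14)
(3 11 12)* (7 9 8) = [0, 1, 2, 11, 4, 5, 6, 9, 7, 8, 10, 12, 3] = (3 11 12)(7 9 8)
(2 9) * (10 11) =[0, 1, 9, 3, 4, 5, 6, 7, 8, 2, 11, 10] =(2 9)(10 11)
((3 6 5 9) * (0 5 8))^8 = (0 9 6)(3 8 5)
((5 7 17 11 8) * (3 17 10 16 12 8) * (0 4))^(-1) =(0 4)(3 11 17)(5 8 12 16 10 7)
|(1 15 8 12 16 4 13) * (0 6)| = 14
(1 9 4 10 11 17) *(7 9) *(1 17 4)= (17)(1 7 9)(4 10 11)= [0, 7, 2, 3, 10, 5, 6, 9, 8, 1, 11, 4, 12, 13, 14, 15, 16, 17]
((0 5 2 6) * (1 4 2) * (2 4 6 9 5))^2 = ((0 2 9 5 1 6))^2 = (0 9 1)(2 5 6)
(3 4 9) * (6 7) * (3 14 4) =[0, 1, 2, 3, 9, 5, 7, 6, 8, 14, 10, 11, 12, 13, 4] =(4 9 14)(6 7)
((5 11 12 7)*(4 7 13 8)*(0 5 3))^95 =((0 5 11 12 13 8 4 7 3))^95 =(0 8 5 4 11 7 12 3 13)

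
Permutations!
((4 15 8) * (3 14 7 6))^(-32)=((3 14 7 6)(4 15 8))^(-32)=(4 15 8)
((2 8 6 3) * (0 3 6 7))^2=(0 2 7 3 8)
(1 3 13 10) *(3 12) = (1 12 3 13 10) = [0, 12, 2, 13, 4, 5, 6, 7, 8, 9, 1, 11, 3, 10]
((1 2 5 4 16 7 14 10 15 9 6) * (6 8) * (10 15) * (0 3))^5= (0 3)(1 7 6 16 8 4 9 5 15 2 14)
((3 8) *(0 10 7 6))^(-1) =((0 10 7 6)(3 8))^(-1) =(0 6 7 10)(3 8)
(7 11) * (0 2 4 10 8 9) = (0 2 4 10 8 9)(7 11) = [2, 1, 4, 3, 10, 5, 6, 11, 9, 0, 8, 7]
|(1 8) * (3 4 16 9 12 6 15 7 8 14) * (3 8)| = |(1 14 8)(3 4 16 9 12 6 15 7)| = 24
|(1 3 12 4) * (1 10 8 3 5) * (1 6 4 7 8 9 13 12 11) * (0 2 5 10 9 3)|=20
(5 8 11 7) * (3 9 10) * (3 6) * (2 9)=(2 9 10 6 3)(5 8 11 7)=[0, 1, 9, 2, 4, 8, 3, 5, 11, 10, 6, 7]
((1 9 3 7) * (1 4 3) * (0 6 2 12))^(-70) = ((0 6 2 12)(1 9)(3 7 4))^(-70) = (0 2)(3 4 7)(6 12)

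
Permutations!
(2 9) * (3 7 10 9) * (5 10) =(2 3 7 5 10 9) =[0, 1, 3, 7, 4, 10, 6, 5, 8, 2, 9]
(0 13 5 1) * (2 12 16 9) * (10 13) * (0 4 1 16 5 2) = [10, 4, 12, 3, 1, 16, 6, 7, 8, 0, 13, 11, 5, 2, 14, 15, 9] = (0 10 13 2 12 5 16 9)(1 4)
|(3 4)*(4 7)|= |(3 7 4)|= 3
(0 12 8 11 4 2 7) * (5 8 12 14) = (0 14 5 8 11 4 2 7) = [14, 1, 7, 3, 2, 8, 6, 0, 11, 9, 10, 4, 12, 13, 5]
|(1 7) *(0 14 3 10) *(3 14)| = 6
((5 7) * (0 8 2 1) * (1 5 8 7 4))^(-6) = (0 7 8 2 5 4 1)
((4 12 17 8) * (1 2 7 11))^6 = ((1 2 7 11)(4 12 17 8))^6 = (1 7)(2 11)(4 17)(8 12)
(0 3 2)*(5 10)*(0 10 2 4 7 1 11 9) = (0 3 4 7 1 11 9)(2 10 5) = [3, 11, 10, 4, 7, 2, 6, 1, 8, 0, 5, 9]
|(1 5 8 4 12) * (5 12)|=|(1 12)(4 5 8)|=6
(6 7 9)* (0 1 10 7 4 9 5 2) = [1, 10, 0, 3, 9, 2, 4, 5, 8, 6, 7] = (0 1 10 7 5 2)(4 9 6)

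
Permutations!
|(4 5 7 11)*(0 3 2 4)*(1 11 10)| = |(0 3 2 4 5 7 10 1 11)| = 9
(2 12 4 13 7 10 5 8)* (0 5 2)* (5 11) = [11, 1, 12, 3, 13, 8, 6, 10, 0, 9, 2, 5, 4, 7] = (0 11 5 8)(2 12 4 13 7 10)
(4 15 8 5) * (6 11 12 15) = (4 6 11 12 15 8 5) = [0, 1, 2, 3, 6, 4, 11, 7, 5, 9, 10, 12, 15, 13, 14, 8]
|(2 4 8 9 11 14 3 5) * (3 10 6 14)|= |(2 4 8 9 11 3 5)(6 14 10)|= 21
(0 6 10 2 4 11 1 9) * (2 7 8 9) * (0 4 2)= (0 6 10 7 8 9 4 11 1)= [6, 0, 2, 3, 11, 5, 10, 8, 9, 4, 7, 1]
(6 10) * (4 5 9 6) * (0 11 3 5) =(0 11 3 5 9 6 10 4) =[11, 1, 2, 5, 0, 9, 10, 7, 8, 6, 4, 3]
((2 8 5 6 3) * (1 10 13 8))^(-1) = ((1 10 13 8 5 6 3 2))^(-1) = (1 2 3 6 5 8 13 10)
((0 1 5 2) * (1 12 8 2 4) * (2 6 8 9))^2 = (0 9)(1 4 5)(2 12)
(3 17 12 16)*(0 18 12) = (0 18 12 16 3 17) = [18, 1, 2, 17, 4, 5, 6, 7, 8, 9, 10, 11, 16, 13, 14, 15, 3, 0, 12]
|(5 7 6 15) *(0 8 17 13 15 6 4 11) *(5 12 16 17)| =|(0 8 5 7 4 11)(12 16 17 13 15)| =30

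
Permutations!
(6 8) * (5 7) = (5 7)(6 8) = [0, 1, 2, 3, 4, 7, 8, 5, 6]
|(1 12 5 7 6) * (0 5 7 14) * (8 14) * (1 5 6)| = 15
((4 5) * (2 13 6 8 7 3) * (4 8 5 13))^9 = (2 4 13 6 5 8 7 3)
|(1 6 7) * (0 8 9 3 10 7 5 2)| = 10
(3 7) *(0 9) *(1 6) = [9, 6, 2, 7, 4, 5, 1, 3, 8, 0] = (0 9)(1 6)(3 7)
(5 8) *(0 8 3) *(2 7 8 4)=(0 4 2 7 8 5 3)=[4, 1, 7, 0, 2, 3, 6, 8, 5]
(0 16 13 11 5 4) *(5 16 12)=(0 12 5 4)(11 16 13)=[12, 1, 2, 3, 0, 4, 6, 7, 8, 9, 10, 16, 5, 11, 14, 15, 13]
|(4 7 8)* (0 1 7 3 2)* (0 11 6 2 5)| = 21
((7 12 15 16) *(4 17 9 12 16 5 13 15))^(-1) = (4 12 9 17)(5 15 13)(7 16)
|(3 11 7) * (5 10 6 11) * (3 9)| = 7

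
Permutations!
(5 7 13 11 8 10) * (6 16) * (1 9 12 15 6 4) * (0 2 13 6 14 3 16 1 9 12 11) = (0 2 13)(1 12 15 14 3 16 4 9 11 8 10 5 7 6) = [2, 12, 13, 16, 9, 7, 1, 6, 10, 11, 5, 8, 15, 0, 3, 14, 4]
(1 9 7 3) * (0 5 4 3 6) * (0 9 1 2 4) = [5, 1, 4, 2, 3, 0, 9, 6, 8, 7] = (0 5)(2 4 3)(6 9 7)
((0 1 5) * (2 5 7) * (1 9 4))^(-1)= ((0 9 4 1 7 2 5))^(-1)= (0 5 2 7 1 4 9)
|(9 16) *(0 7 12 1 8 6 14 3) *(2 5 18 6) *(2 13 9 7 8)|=14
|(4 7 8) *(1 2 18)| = |(1 2 18)(4 7 8)| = 3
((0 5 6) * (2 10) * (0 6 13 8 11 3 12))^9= (0 13 11 12 5 8 3)(2 10)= ((0 5 13 8 11 3 12)(2 10))^9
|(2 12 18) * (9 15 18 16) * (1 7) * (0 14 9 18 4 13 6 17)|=8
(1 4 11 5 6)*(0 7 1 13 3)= (0 7 1 4 11 5 6 13 3)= [7, 4, 2, 0, 11, 6, 13, 1, 8, 9, 10, 5, 12, 3]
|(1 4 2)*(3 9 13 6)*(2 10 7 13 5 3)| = 21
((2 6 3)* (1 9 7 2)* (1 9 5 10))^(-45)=(10)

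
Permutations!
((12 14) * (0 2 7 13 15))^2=((0 2 7 13 15)(12 14))^2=(0 7 15 2 13)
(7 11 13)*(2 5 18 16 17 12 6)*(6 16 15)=(2 5 18 15 6)(7 11 13)(12 16 17)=[0, 1, 5, 3, 4, 18, 2, 11, 8, 9, 10, 13, 16, 7, 14, 6, 17, 12, 15]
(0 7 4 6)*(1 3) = (0 7 4 6)(1 3) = [7, 3, 2, 1, 6, 5, 0, 4]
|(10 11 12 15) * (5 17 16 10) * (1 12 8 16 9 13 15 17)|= 28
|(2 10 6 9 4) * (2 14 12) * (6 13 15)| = |(2 10 13 15 6 9 4 14 12)| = 9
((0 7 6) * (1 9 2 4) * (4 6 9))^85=(9)(1 4)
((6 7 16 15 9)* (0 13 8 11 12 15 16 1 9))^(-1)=((16)(0 13 8 11 12 15)(1 9 6 7))^(-1)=(16)(0 15 12 11 8 13)(1 7 6 9)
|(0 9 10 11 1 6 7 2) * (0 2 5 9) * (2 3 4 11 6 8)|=30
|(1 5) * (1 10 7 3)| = |(1 5 10 7 3)| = 5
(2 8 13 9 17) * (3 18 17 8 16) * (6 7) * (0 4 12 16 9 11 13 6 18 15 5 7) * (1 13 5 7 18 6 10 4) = [1, 13, 9, 15, 12, 18, 0, 6, 10, 8, 4, 5, 16, 11, 14, 7, 3, 2, 17] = (0 1 13 11 5 18 17 2 9 8 10 4 12 16 3 15 7 6)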